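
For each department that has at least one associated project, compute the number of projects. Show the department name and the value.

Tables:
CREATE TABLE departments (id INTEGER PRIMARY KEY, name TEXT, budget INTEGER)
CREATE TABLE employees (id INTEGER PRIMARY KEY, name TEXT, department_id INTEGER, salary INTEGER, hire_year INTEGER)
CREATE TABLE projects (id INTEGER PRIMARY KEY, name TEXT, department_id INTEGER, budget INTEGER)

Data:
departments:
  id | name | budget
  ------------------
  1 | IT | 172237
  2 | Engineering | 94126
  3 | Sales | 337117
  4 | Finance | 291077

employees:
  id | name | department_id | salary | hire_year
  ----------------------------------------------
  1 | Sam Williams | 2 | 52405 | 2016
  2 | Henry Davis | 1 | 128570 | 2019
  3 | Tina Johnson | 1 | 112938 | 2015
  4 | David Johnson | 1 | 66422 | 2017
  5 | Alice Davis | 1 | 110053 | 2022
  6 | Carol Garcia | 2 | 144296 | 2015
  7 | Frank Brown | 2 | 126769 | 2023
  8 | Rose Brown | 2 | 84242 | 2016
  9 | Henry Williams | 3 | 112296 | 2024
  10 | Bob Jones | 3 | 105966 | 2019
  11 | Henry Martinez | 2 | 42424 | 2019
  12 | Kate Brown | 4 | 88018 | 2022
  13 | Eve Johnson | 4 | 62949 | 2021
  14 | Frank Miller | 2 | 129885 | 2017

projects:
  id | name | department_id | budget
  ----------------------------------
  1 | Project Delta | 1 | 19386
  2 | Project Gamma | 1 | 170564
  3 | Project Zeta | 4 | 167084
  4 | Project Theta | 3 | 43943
SELECT p.name, COUNT(*) AS n FROM projects c JOIN departments p ON c.department_id = p.id GROUP BY p.id, p.name

Execution result:
name | n
IT | 2
Sales | 1
Finance | 1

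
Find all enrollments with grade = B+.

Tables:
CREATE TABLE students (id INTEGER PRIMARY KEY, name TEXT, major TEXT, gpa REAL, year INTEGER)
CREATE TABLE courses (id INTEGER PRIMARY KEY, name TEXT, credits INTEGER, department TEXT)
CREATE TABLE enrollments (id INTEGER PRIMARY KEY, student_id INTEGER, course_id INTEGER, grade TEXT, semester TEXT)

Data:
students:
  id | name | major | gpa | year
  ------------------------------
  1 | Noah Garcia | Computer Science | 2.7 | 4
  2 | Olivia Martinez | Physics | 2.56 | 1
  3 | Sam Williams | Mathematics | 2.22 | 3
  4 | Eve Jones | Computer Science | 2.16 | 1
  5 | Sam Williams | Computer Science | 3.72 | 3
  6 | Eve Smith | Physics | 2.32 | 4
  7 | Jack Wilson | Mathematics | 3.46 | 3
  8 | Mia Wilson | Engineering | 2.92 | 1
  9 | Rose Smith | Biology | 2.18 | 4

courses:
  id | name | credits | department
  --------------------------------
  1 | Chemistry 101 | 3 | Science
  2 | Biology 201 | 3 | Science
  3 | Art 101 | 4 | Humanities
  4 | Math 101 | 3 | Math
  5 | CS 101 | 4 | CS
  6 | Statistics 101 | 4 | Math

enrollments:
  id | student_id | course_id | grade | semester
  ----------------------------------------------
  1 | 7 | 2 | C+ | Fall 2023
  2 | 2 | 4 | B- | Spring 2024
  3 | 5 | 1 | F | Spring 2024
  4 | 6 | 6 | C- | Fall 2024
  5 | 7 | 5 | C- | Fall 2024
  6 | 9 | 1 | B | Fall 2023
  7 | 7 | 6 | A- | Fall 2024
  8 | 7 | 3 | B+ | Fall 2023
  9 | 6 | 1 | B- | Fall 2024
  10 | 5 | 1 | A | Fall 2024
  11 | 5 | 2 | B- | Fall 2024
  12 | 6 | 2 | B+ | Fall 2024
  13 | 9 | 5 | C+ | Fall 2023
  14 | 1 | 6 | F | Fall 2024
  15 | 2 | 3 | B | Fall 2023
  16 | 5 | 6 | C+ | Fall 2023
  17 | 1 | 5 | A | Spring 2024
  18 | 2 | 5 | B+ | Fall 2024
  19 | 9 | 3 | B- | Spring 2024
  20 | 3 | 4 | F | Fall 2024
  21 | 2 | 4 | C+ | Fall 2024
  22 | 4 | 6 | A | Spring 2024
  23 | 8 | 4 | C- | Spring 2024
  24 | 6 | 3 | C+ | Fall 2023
SELECT id, grade FROM enrollments WHERE grade = 'B+'

Execution result:
id | grade
8 | B+
12 | B+
18 | B+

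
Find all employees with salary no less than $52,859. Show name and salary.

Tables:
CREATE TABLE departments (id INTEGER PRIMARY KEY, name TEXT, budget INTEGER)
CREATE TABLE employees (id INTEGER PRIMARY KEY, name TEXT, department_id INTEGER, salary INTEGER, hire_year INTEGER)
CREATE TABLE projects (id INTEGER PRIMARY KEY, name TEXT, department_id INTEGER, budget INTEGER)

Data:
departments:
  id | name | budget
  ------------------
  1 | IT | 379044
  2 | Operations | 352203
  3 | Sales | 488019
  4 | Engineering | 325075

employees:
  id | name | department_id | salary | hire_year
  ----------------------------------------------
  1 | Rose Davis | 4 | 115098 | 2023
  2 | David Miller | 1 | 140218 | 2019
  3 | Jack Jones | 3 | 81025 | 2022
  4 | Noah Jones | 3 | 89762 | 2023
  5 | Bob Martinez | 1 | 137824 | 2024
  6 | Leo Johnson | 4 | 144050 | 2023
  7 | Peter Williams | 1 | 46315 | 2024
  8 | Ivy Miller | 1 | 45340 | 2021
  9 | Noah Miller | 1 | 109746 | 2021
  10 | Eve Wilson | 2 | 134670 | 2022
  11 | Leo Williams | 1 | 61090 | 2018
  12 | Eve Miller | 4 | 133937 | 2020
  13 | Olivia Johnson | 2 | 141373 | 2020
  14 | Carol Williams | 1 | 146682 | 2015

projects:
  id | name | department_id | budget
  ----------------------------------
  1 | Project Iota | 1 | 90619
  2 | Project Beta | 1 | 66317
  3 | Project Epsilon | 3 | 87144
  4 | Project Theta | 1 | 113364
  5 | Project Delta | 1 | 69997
SELECT name, salary FROM employees WHERE salary >= 52859

Execution result:
name | salary
Rose Davis | 115098
David Miller | 140218
Jack Jones | 81025
Noah Jones | 89762
Bob Martinez | 137824
Leo Johnson | 144050
Noah Miller | 109746
Eve Wilson | 134670
Leo Williams | 61090
Eve Miller | 133937
Olivia Johnson | 141373
Carol Williams | 146682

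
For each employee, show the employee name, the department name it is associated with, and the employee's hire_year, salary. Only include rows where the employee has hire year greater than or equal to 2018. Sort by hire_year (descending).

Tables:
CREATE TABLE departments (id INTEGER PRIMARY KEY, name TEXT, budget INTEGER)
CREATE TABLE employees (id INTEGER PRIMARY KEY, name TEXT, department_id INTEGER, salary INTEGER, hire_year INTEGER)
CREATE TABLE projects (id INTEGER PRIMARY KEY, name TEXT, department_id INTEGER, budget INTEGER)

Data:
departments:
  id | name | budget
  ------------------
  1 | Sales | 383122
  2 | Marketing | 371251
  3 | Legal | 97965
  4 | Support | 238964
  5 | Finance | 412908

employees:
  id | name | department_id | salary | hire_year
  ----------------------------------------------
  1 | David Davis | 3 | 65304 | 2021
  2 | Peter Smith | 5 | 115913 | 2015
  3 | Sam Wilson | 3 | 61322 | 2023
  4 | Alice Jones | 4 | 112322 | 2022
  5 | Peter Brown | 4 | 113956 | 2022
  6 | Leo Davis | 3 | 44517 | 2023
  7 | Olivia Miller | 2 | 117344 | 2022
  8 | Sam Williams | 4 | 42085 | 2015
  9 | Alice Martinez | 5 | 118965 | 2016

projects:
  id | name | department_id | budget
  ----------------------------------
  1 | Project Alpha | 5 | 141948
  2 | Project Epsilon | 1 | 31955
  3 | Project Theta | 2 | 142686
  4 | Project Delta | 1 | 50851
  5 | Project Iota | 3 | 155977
SELECT c.name, p.name AS department, c.hire_year, c.salary FROM employees c JOIN departments p ON c.department_id = p.id WHERE c.hire_year >= 2018 ORDER BY c.hire_year DESC

Execution result:
name | department | hire_year | salary
Sam Wilson | Legal | 2023 | 61322
Leo Davis | Legal | 2023 | 44517
Alice Jones | Support | 2022 | 112322
Peter Brown | Support | 2022 | 113956
Olivia Miller | Marketing | 2022 | 117344
David Davis | Legal | 2021 | 65304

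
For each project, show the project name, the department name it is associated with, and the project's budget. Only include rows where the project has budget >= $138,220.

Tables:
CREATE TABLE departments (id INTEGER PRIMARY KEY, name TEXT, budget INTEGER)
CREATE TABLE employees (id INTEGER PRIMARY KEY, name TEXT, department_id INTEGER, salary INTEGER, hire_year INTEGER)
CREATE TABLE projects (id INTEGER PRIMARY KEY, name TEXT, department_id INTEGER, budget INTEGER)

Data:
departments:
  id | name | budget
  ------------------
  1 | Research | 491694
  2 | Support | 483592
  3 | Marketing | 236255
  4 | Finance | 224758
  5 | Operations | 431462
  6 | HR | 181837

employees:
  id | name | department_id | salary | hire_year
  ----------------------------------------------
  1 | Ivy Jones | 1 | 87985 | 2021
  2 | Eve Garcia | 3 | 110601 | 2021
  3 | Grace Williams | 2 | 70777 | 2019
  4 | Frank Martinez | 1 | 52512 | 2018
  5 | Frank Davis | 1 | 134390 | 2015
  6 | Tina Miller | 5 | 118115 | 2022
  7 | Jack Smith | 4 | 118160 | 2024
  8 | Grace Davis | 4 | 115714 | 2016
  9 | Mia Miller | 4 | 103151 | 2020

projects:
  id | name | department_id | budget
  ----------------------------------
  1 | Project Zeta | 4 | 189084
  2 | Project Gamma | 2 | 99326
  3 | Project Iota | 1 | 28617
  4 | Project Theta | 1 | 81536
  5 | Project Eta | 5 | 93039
SELECT c.name, p.name AS department, c.budget FROM projects c JOIN departments p ON c.department_id = p.id WHERE c.budget >= 138220

Execution result:
name | department | budget
Project Zeta | Finance | 189084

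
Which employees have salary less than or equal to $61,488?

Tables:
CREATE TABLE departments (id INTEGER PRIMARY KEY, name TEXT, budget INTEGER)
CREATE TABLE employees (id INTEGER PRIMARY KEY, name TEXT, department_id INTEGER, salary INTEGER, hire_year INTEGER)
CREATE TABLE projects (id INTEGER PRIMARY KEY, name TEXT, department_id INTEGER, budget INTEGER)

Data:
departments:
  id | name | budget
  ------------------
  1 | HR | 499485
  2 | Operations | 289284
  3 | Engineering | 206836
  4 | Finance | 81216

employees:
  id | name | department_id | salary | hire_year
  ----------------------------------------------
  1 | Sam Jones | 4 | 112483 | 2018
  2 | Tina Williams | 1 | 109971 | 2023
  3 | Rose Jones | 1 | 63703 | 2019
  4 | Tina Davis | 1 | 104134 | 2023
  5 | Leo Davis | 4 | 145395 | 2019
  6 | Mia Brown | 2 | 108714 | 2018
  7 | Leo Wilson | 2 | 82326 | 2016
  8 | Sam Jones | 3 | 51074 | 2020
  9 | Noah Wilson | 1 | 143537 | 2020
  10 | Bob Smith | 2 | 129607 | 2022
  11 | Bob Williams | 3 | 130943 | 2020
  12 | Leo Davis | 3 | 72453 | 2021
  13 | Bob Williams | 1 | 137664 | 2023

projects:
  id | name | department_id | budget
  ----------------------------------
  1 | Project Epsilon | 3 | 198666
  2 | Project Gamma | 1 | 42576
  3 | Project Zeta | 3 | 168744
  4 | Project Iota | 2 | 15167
SELECT name, salary FROM employees WHERE salary <= 61488

Execution result:
name | salary
Sam Jones | 51074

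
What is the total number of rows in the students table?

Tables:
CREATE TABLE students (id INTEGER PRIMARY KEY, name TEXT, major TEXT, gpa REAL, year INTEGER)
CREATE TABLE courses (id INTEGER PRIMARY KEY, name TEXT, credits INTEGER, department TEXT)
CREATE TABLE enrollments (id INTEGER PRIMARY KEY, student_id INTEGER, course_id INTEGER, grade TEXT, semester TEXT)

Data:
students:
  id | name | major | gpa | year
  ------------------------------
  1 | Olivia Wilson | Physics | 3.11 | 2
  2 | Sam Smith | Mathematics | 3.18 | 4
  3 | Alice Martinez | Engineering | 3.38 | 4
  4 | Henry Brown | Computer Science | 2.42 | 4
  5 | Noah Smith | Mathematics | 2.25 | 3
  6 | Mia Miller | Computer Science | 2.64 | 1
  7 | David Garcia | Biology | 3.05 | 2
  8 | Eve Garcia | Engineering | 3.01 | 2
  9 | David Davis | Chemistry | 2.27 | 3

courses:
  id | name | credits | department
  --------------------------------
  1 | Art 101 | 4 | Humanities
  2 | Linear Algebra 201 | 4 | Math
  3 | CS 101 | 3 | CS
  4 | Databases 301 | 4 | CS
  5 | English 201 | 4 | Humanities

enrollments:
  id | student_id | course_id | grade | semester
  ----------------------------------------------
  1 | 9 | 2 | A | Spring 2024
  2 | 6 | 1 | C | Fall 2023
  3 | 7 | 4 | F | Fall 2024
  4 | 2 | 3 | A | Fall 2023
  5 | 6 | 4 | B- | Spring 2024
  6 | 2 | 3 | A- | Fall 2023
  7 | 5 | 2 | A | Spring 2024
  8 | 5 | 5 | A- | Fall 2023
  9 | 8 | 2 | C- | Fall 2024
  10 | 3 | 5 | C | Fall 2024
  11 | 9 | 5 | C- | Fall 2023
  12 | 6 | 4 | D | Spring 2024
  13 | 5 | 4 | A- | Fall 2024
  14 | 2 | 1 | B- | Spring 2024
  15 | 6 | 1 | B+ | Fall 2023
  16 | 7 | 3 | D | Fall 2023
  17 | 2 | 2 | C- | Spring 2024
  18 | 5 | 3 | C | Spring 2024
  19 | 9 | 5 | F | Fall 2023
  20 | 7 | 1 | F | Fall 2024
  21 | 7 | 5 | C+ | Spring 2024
SELECT COUNT(*) FROM students

Execution result:
9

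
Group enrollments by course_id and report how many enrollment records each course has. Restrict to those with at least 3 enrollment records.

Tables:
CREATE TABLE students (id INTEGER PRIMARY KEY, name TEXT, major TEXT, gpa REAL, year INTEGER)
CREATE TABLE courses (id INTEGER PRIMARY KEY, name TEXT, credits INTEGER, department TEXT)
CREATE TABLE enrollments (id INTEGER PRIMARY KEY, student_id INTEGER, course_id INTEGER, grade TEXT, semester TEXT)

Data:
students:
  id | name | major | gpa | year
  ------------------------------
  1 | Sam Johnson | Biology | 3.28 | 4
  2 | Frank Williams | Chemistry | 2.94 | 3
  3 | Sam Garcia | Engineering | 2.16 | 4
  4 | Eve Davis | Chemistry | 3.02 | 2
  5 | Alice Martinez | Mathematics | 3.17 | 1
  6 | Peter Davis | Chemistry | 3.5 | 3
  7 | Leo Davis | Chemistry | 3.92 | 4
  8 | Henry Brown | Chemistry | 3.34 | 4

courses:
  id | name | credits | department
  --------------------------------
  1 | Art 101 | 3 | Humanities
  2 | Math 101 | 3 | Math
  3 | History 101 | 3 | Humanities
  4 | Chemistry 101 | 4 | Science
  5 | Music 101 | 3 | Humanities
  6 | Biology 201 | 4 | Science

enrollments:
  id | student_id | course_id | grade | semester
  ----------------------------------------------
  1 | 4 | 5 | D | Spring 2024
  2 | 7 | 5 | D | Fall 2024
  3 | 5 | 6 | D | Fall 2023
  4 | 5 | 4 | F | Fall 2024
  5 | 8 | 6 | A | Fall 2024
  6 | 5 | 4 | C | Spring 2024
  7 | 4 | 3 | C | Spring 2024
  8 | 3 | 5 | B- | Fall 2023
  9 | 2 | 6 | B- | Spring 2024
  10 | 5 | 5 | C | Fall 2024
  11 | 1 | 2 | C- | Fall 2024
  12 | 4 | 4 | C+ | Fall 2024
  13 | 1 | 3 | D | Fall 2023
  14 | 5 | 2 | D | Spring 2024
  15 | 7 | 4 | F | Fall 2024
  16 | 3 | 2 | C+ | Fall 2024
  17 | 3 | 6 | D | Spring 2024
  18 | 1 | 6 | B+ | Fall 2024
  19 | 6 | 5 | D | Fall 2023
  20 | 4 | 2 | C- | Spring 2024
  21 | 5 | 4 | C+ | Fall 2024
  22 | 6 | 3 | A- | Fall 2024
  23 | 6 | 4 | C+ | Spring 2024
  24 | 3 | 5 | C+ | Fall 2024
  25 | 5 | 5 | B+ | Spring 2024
SELECT course_id, COUNT(*) AS enrollment_count FROM enrollments GROUP BY course_id HAVING COUNT(*) >= 3

Execution result:
course_id | enrollment_count
2 | 4
3 | 3
4 | 6
5 | 7
6 | 5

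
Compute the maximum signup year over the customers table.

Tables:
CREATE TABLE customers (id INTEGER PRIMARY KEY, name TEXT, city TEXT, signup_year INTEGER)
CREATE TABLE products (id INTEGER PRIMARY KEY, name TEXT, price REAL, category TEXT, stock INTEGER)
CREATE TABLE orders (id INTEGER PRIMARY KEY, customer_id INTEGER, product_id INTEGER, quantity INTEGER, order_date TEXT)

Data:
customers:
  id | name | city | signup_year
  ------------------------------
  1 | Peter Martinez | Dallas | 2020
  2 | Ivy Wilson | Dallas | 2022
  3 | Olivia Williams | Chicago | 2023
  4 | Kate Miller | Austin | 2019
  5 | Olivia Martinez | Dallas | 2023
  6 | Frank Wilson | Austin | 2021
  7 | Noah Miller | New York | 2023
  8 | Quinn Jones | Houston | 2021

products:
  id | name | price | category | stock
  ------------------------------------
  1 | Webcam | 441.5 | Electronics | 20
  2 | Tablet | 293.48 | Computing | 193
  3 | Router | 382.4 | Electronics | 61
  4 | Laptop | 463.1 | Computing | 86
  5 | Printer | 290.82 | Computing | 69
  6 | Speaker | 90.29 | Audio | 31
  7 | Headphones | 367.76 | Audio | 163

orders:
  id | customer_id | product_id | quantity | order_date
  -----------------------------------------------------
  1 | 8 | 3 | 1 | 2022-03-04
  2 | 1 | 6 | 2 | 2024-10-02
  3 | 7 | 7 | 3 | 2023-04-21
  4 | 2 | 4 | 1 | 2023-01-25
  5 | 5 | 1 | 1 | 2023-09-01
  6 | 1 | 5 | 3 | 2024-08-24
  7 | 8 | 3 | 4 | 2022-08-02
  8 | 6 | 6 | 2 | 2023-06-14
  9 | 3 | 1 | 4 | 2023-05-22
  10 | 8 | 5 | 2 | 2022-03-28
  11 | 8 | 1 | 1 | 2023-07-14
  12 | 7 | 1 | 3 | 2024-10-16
SELECT MAX(signup_year) FROM customers

Execution result:
2023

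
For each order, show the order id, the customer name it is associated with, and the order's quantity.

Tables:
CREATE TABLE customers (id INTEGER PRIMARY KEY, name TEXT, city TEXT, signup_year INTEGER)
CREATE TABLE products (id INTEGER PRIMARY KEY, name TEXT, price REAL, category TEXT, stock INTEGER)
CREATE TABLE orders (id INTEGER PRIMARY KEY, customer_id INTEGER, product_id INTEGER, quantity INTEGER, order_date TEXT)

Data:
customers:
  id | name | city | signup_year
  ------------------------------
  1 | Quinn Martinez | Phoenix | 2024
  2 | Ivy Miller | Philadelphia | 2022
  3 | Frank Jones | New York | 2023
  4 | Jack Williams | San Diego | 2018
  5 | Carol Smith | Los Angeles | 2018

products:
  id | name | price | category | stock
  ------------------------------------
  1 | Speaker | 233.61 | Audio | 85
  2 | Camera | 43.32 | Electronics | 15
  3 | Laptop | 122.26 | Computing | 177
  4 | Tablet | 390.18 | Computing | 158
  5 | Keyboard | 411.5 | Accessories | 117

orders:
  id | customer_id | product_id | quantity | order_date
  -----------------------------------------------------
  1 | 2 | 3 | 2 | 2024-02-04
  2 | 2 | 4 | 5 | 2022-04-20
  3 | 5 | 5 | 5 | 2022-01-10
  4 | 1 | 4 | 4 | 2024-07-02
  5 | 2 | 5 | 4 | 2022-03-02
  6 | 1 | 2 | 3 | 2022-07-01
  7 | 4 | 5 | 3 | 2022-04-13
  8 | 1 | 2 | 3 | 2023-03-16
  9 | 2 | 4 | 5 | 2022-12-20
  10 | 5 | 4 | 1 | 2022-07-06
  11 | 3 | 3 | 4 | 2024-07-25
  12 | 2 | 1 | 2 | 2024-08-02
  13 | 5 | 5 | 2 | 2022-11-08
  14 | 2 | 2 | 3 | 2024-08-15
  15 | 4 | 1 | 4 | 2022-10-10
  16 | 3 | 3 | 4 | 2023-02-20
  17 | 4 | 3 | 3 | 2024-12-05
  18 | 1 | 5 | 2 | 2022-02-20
SELECT c.id, p.name AS customer, c.quantity FROM orders c JOIN customers p ON c.customer_id = p.id

Execution result:
id | customer | quantity
1 | Ivy Miller | 2
2 | Ivy Miller | 5
3 | Carol Smith | 5
4 | Quinn Martinez | 4
5 | Ivy Miller | 4
6 | Quinn Martinez | 3
7 | Jack Williams | 3
8 | Quinn Martinez | 3
9 | Ivy Miller | 5
10 | Carol Smith | 1
11 | Frank Jones | 4
12 | Ivy Miller | 2
13 | Carol Smith | 2
14 | Ivy Miller | 3
15 | Jack Williams | 4
16 | Frank Jones | 4
17 | Jack Williams | 3
18 | Quinn Martinez | 2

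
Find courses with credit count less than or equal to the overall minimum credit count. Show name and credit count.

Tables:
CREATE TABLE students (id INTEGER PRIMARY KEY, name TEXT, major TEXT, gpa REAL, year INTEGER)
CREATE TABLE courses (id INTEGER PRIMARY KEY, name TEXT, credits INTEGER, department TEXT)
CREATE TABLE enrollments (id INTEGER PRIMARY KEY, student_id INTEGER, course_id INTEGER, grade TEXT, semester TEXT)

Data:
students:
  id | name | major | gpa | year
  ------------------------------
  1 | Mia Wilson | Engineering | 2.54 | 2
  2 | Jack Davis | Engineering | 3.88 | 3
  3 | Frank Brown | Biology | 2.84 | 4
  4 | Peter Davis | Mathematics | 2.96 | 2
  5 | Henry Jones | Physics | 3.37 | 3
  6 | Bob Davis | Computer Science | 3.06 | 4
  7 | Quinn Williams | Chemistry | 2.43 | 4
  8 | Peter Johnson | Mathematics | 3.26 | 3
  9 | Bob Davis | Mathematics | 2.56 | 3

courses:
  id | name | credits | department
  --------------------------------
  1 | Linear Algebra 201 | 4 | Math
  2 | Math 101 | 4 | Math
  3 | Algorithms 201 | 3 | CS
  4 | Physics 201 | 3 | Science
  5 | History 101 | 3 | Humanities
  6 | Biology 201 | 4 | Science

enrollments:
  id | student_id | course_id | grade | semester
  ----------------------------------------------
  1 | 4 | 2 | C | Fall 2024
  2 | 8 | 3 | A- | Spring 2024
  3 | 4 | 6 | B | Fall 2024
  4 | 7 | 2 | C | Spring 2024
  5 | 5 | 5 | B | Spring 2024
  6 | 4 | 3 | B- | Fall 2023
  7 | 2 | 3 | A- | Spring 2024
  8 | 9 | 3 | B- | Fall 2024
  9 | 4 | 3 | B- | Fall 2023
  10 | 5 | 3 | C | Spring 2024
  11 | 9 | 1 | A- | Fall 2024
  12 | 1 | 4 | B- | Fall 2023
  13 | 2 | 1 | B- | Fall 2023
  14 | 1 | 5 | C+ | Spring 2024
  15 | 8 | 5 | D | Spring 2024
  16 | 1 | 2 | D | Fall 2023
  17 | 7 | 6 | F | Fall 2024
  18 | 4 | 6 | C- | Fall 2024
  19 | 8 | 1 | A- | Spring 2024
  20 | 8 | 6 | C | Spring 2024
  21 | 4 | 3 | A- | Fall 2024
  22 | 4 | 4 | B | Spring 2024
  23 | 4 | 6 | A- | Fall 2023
SELECT name, credits FROM courses WHERE credits <= (SELECT MIN(credits) FROM courses)

Execution result:
name | credits
Algorithms 201 | 3
Physics 201 | 3
History 101 | 3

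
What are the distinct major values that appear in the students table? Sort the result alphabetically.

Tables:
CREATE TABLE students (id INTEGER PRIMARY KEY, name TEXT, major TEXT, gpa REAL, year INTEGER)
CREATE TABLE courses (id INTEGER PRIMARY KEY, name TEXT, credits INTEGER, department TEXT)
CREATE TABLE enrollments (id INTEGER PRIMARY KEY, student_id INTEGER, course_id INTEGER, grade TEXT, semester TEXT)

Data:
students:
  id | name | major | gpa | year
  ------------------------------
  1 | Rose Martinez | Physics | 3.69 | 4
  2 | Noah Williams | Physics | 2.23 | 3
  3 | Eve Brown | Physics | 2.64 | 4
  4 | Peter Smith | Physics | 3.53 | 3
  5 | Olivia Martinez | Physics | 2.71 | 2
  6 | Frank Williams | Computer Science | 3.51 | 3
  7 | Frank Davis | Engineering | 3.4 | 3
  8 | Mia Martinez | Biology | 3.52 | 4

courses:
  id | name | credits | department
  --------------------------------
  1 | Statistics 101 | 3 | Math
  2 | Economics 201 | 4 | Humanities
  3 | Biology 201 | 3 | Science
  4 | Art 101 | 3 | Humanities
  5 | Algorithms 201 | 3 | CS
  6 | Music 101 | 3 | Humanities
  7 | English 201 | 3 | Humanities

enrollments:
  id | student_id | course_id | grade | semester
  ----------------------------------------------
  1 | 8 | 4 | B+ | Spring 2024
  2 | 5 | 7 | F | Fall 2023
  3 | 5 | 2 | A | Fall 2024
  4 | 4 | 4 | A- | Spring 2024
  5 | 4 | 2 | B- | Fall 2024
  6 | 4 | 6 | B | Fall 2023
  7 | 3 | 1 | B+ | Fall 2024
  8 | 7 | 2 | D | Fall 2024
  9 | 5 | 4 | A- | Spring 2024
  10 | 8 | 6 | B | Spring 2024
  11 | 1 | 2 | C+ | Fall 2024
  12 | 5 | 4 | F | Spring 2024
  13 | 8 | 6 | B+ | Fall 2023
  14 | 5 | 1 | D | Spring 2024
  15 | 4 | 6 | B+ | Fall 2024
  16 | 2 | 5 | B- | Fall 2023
SELECT DISTINCT major FROM students ORDER BY major

Execution result:
major
Biology
Computer Science
Engineering
Physics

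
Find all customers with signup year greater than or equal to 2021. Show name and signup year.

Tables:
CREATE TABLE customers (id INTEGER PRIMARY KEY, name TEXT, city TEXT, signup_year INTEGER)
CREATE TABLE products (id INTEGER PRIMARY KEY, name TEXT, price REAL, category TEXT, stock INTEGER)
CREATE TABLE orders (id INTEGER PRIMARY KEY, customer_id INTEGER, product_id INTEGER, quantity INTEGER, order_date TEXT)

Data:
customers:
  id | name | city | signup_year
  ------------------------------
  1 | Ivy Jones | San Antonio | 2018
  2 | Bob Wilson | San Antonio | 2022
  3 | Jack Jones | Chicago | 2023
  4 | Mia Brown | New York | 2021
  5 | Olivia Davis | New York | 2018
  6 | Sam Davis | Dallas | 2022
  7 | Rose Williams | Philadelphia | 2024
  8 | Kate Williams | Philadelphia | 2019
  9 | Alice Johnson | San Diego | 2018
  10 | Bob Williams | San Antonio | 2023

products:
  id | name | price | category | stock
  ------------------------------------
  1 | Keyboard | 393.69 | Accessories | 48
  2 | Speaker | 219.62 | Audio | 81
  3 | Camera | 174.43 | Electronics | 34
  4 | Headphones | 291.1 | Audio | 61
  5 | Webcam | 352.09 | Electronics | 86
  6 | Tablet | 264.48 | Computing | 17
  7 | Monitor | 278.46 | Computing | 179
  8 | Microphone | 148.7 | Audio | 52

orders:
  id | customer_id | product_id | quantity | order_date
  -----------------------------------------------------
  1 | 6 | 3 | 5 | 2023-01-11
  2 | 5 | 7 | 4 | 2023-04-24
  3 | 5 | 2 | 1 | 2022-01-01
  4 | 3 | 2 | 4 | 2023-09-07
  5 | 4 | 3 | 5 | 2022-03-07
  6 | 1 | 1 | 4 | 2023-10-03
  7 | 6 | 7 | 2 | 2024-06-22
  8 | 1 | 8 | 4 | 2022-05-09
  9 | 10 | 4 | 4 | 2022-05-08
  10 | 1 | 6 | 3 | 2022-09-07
SELECT name, signup_year FROM customers WHERE signup_year >= 2021

Execution result:
name | signup_year
Bob Wilson | 2022
Jack Jones | 2023
Mia Brown | 2021
Sam Davis | 2022
Rose Williams | 2024
Bob Williams | 2023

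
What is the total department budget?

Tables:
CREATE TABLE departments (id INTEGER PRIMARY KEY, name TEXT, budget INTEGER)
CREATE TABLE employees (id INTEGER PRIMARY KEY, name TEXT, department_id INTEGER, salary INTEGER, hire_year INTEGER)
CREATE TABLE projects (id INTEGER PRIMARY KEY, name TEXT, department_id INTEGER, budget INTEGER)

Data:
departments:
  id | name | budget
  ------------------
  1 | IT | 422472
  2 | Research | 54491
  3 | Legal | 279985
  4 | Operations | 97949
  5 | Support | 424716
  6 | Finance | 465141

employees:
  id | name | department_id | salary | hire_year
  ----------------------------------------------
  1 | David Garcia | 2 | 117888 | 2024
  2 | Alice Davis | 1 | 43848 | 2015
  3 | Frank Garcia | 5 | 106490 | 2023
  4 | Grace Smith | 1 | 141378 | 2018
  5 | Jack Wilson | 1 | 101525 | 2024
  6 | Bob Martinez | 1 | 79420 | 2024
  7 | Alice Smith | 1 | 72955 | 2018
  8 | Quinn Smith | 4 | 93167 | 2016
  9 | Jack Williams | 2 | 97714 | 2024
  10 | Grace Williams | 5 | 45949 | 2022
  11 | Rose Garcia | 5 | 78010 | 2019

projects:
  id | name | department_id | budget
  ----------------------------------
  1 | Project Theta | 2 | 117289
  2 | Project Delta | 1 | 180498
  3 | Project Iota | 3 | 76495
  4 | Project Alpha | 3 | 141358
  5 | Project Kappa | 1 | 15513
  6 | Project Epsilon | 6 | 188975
SELECT SUM(budget) FROM departments

Execution result:
1744754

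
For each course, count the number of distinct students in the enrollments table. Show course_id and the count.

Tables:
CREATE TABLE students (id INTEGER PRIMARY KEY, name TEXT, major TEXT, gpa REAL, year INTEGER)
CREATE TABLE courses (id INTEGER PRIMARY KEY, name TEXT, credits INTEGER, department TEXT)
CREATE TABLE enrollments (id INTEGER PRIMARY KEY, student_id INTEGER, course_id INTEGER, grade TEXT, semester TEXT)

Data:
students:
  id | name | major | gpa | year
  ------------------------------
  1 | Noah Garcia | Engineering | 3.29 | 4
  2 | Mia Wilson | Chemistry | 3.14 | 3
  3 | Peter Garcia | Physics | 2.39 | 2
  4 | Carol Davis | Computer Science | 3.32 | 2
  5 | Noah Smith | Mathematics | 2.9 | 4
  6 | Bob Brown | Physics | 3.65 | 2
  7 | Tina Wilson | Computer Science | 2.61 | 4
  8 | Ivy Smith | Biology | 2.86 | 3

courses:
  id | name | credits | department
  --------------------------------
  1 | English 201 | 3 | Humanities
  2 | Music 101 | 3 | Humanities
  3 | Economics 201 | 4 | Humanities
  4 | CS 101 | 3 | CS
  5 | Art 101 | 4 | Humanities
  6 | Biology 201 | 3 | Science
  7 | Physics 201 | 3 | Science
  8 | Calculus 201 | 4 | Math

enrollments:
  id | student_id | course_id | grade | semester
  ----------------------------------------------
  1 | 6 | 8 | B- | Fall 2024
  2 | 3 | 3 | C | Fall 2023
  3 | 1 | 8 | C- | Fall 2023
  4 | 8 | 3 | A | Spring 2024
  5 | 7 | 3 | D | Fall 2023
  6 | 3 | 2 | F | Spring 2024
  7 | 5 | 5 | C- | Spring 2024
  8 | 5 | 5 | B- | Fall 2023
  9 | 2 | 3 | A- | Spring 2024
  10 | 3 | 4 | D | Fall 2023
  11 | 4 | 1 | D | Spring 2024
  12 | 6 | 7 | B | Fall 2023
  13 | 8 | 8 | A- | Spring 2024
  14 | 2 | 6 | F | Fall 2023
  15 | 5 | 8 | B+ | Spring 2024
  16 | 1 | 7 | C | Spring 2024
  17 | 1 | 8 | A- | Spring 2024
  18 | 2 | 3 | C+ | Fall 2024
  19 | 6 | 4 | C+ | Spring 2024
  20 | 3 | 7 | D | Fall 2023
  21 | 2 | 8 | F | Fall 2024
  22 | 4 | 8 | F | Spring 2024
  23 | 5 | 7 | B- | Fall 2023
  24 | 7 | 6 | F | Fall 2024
SELECT course_id, COUNT(DISTINCT student_id) AS distinct_student_count FROM enrollments GROUP BY course_id

Execution result:
course_id | distinct_student_count
1 | 1
2 | 1
3 | 4
4 | 2
5 | 1
6 | 2
7 | 4
8 | 6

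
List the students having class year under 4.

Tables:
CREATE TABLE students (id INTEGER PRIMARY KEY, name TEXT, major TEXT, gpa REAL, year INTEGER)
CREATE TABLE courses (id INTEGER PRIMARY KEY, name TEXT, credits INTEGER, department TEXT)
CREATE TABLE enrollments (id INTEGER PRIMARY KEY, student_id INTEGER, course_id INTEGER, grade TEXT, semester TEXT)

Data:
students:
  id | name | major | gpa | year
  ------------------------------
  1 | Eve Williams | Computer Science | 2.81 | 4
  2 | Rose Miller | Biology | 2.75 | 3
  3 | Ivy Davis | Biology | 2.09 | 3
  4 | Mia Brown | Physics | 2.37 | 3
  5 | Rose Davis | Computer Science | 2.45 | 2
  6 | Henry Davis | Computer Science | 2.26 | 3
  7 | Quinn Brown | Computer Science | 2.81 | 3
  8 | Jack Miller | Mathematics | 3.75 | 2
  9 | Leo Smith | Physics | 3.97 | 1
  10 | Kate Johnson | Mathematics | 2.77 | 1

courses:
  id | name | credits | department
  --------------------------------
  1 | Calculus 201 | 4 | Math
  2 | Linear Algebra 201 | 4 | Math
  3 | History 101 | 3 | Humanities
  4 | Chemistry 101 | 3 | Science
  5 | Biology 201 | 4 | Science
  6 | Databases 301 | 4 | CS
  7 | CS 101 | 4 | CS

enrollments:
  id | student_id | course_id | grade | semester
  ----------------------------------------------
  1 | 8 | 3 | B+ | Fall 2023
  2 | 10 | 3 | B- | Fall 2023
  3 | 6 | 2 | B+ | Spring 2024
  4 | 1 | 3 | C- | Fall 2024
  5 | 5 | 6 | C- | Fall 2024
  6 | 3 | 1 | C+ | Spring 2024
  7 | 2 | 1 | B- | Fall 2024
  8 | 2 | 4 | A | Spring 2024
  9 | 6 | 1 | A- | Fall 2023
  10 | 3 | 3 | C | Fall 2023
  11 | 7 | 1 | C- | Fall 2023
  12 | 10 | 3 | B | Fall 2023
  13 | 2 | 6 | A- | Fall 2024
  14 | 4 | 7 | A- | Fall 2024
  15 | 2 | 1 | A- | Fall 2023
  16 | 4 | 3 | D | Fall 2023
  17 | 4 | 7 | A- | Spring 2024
SELECT name, year FROM students WHERE year < 4

Execution result:
name | year
Rose Miller | 3
Ivy Davis | 3
Mia Brown | 3
Rose Davis | 2
Henry Davis | 3
Quinn Brown | 3
Jack Miller | 2
Leo Smith | 1
Kate Johnson | 1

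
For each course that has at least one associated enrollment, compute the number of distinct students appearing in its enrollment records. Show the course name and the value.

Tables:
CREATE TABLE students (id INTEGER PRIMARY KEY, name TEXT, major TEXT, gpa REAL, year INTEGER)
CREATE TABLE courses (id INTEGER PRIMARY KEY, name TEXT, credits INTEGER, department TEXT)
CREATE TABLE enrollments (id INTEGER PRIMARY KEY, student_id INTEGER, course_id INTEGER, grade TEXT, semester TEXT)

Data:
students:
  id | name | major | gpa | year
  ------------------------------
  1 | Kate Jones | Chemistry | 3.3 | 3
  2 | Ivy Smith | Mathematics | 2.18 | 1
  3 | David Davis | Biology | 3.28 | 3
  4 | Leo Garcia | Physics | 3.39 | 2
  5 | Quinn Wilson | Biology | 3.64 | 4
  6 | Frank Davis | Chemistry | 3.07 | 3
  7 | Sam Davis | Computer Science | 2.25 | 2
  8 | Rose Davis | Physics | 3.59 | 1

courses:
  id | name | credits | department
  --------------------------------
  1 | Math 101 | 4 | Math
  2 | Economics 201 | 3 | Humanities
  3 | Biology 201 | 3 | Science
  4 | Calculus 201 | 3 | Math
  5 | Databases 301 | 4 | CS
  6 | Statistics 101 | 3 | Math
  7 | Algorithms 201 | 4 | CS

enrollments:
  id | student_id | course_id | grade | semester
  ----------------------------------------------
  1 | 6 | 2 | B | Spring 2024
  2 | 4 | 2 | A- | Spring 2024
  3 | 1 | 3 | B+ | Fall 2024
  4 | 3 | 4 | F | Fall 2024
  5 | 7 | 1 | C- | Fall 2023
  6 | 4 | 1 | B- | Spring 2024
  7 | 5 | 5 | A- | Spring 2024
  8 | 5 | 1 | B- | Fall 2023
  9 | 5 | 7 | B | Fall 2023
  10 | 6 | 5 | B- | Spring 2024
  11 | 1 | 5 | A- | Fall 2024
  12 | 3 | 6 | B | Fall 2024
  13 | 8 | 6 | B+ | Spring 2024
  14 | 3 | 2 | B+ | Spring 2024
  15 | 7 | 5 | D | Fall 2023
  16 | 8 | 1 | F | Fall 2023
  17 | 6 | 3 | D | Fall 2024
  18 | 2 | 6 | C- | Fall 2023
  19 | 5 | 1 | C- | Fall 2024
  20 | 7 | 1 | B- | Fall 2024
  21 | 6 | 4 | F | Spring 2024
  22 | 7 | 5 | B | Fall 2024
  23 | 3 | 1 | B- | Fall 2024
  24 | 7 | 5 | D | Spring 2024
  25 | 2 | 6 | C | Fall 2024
SELECT p.name, COUNT(DISTINCT c.student_id) AS distinct_student_count FROM enrollments c JOIN courses p ON c.course_id = p.id GROUP BY p.id, p.name

Execution result:
name | distinct_student_count
Math 101 | 5
Economics 201 | 3
Biology 201 | 2
Calculus 201 | 2
Databases 301 | 4
Statistics 101 | 3
Algorithms 201 | 1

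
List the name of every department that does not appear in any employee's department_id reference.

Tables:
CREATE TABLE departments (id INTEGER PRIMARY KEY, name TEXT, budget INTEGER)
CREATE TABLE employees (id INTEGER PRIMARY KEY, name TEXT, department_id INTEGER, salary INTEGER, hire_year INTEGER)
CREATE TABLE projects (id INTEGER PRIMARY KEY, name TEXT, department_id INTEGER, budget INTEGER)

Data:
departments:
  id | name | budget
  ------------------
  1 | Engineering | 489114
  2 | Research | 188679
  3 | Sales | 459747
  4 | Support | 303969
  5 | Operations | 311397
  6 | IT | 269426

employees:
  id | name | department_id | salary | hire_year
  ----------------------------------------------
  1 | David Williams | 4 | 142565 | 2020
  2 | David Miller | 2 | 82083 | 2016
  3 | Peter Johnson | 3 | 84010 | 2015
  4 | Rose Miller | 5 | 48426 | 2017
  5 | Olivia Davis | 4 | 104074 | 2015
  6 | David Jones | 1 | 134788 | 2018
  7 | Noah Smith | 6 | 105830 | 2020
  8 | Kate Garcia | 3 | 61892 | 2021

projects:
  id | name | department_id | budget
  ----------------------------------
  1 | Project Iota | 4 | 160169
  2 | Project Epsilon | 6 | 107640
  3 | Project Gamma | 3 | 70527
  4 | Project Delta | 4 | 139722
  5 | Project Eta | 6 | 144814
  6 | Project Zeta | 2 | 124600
SELECT p.name FROM departments p LEFT JOIN employees c ON c.department_id = p.id WHERE c.id IS NULL

Execution result:
(no rows)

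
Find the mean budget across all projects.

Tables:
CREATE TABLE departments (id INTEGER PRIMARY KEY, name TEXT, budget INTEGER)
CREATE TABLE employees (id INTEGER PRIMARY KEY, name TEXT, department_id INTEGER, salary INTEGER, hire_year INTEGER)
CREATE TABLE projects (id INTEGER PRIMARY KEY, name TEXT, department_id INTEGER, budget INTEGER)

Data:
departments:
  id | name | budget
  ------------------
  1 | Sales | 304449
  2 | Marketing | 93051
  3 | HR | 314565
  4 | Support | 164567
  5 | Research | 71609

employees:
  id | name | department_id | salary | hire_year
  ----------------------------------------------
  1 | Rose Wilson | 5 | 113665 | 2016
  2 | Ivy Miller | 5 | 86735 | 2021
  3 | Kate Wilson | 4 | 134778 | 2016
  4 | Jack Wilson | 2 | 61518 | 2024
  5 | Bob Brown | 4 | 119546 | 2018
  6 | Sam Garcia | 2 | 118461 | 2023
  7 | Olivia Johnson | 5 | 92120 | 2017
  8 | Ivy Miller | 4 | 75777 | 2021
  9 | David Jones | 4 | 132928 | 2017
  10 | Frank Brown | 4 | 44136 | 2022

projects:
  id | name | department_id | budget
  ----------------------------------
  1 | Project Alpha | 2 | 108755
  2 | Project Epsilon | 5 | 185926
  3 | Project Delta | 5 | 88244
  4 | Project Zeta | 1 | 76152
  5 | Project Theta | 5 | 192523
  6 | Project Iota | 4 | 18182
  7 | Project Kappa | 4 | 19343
SELECT AVG(budget) FROM projects

Execution result:
98446.43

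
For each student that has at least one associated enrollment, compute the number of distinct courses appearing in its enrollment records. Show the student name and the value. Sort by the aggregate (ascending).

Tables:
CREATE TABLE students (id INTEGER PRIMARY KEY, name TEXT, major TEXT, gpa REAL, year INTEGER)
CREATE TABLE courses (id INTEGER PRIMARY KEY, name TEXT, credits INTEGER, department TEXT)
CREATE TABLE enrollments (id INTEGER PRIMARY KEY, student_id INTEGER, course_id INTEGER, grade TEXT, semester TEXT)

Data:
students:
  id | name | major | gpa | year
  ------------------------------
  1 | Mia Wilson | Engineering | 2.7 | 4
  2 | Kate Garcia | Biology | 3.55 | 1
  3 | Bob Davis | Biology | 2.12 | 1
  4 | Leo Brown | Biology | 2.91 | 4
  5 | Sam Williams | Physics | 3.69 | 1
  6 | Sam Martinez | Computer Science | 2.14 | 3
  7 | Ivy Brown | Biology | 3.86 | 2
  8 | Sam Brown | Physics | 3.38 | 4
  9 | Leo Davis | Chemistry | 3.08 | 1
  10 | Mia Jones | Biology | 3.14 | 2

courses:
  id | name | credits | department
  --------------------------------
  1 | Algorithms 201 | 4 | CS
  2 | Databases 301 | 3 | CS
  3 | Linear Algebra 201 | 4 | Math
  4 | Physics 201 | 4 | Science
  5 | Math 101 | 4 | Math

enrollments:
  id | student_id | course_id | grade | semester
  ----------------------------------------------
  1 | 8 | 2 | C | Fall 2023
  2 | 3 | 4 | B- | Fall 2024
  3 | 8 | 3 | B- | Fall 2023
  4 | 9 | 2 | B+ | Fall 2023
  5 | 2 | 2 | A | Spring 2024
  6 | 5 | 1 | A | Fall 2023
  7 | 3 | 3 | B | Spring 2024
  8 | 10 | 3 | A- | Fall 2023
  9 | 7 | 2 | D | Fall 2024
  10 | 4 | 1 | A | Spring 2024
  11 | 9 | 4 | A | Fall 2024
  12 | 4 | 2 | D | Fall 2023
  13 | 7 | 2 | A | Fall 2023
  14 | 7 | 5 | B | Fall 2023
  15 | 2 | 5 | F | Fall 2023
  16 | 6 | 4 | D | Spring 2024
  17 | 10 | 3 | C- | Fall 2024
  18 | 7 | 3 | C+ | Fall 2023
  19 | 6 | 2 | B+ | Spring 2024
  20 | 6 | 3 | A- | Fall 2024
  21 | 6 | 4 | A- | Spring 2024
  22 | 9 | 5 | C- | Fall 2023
SELECT p.name, COUNT(DISTINCT c.course_id) AS distinct_course_count FROM enrollments c JOIN students p ON c.student_id = p.id GROUP BY p.id, p.name ORDER BY distinct_course_count ASC

Execution result:
name | distinct_course_count
Sam Williams | 1
Mia Jones | 1
Kate Garcia | 2
Bob Davis | 2
Leo Brown | 2
Sam Brown | 2
Sam Martinez | 3
Ivy Brown | 3
Leo Davis | 3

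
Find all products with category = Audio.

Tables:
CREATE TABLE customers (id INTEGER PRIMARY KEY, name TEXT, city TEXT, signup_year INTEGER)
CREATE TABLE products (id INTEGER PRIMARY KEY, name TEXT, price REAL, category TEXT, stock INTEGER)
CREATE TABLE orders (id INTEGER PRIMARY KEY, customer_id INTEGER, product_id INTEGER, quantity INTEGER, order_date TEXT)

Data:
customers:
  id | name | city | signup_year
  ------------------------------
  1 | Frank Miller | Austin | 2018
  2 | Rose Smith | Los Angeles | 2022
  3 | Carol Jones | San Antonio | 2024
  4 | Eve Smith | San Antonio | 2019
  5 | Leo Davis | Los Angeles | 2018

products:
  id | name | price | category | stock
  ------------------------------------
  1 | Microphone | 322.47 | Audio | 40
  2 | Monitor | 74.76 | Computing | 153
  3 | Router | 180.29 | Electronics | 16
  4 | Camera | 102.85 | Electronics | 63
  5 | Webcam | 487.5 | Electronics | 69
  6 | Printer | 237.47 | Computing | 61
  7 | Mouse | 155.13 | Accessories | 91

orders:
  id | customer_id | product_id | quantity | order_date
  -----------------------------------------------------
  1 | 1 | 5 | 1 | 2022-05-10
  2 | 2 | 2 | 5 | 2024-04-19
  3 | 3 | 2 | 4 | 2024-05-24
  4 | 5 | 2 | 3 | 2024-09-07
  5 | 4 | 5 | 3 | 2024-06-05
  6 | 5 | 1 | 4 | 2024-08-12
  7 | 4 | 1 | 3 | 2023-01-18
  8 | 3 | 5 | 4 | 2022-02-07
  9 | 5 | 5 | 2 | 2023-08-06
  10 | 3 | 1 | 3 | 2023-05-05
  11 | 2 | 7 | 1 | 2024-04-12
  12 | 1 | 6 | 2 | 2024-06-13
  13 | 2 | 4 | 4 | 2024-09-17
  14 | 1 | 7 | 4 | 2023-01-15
SELECT name, category FROM products WHERE category = 'Audio'

Execution result:
name | category
Microphone | Audio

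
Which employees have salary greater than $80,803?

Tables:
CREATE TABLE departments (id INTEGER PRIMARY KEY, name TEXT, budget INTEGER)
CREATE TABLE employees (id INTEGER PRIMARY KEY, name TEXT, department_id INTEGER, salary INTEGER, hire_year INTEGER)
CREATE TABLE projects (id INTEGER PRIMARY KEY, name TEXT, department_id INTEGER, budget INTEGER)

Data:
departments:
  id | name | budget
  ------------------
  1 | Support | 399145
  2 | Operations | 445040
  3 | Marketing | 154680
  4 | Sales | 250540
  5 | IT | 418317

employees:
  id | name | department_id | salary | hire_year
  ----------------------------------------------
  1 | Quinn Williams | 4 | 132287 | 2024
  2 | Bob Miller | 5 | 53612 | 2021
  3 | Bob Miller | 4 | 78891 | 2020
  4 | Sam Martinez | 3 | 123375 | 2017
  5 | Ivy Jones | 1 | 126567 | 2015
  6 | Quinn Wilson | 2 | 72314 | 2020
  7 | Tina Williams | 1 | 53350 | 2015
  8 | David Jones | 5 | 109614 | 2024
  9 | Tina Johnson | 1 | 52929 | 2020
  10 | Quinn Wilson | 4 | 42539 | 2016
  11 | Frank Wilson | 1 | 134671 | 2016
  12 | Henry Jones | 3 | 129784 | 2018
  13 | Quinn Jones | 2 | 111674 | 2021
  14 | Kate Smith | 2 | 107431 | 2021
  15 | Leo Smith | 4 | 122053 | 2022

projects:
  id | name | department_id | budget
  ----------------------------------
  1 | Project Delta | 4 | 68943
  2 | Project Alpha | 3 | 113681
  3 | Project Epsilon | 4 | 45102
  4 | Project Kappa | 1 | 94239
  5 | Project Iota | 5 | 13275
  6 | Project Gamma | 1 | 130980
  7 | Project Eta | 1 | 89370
SELECT name, salary FROM employees WHERE salary > 80803

Execution result:
name | salary
Quinn Williams | 132287
Sam Martinez | 123375
Ivy Jones | 126567
David Jones | 109614
Frank Wilson | 134671
Henry Jones | 129784
Quinn Jones | 111674
Kate Smith | 107431
Leo Smith | 122053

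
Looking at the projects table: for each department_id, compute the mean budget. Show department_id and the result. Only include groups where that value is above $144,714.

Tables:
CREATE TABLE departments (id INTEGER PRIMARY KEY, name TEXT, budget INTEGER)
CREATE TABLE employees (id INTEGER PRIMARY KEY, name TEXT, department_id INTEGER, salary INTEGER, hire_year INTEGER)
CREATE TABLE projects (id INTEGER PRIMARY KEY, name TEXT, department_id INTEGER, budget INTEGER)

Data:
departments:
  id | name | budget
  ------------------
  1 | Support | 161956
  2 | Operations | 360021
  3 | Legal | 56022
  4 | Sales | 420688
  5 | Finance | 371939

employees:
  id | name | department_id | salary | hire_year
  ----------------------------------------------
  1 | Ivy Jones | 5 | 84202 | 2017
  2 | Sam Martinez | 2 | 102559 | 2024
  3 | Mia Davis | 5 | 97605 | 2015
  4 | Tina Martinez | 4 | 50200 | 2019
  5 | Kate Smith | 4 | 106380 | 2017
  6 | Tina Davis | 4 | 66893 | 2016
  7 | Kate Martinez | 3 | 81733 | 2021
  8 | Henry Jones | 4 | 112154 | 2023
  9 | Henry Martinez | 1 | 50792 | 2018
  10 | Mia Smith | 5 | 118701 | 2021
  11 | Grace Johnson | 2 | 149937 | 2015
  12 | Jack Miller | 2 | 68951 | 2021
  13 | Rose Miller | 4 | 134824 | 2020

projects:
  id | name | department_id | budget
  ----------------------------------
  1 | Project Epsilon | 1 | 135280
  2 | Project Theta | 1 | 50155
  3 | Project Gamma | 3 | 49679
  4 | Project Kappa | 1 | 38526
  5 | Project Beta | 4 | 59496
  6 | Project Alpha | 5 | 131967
SELECT department_id, AVG(budget) AS avg_budget FROM projects GROUP BY department_id HAVING AVG(budget) > 144714

Execution result:
(no rows)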